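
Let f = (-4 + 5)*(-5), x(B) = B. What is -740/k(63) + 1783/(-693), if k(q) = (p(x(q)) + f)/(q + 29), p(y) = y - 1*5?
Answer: -47273939/36729 ≈ -1287.1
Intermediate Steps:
f = -5 (f = 1*(-5) = -5)
p(y) = -5 + y (p(y) = y - 5 = -5 + y)
k(q) = (-10 + q)/(29 + q) (k(q) = ((-5 + q) - 5)/(q + 29) = (-10 + q)/(29 + q))
-740/k(63) + 1783/(-693) = -740*(29 + 63)/(-10 + 63) + 1783/(-693) = -740/(53/92) + 1783*(-1/693) = -740/((1/92)*53) - 1783/693 = -740/53/92 - 1783/693 = -740*92/53 - 1783/693 = -68080/53 - 1783/693 = -47273939/36729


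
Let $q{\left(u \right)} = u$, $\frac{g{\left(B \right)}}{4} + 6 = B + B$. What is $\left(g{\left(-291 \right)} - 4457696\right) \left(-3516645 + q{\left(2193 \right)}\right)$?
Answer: $15674624613696$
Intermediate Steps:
$g{\left(B \right)} = -24 + 8 B$ ($g{\left(B \right)} = -24 + 4 \left(B + B\right) = -24 + 4 \cdot 2 B = -24 + 8 B$)
$\left(g{\left(-291 \right)} - 4457696\right) \left(-3516645 + q{\left(2193 \right)}\right) = \left(\left(-24 + 8 \left(-291\right)\right) - 4457696\right) \left(-3516645 + 2193\right) = \left(\left(-24 - 2328\right) - 4457696\right) \left(-3514452\right) = \left(-2352 - 4457696\right) \left(-3514452\right) = \left(-4460048\right) \left(-3514452\right) = 15674624613696$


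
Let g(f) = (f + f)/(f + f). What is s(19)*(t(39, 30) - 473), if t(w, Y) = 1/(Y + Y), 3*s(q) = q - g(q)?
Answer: -28379/10 ≈ -2837.9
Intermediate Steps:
g(f) = 1 (g(f) = (2*f)/((2*f)) = (2*f)*(1/(2*f)) = 1)
s(q) = -⅓ + q/3 (s(q) = (q - 1*1)/3 = (q - 1)/3 = (-1 + q)/3 = -⅓ + q/3)
t(w, Y) = 1/(2*Y)
s(19)*(t(39, 30) - 473) = (-⅓ + (⅓)*19)*((½)/30 - 473) = (-⅓ + 19/3)*((½)*(1/30) - 473) = 6*(1/60 - 473) = 6*(-28379/60) = -28379/10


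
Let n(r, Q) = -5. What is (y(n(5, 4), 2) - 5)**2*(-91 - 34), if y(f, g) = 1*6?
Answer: -125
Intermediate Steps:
y(f, g) = 6
(y(n(5, 4), 2) - 5)**2*(-91 - 34) = (6 - 5)**2*(-91 - 34) = 1**2*(-125) = 1*(-125) = -125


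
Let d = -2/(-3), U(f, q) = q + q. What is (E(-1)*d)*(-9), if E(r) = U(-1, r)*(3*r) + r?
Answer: -30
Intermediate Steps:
U(f, q) = 2*q
E(r) = r + 6*r² (E(r) = (2*r)*(3*r) + r = 6*r² + r = r + 6*r²)
d = ⅔ (d = -2*(-⅓) = ⅔ ≈ 0.66667)
(E(-1)*d)*(-9) = (-(1 + 6*(-1))*(⅔))*(-9) = (-(1 - 6)*(⅔))*(-9) = (-1*(-5)*(⅔))*(-9) = (5*(⅔))*(-9) = (10/3)*(-9) = -30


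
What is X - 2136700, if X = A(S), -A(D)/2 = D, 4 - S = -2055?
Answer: -2140818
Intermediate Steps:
S = 2059 (S = 4 - 1*(-2055) = 4 + 2055 = 2059)
A(D) = -2*D
X = -4118 (X = -2*2059 = -4118)
X - 2136700 = -4118 - 2136700 = -2140818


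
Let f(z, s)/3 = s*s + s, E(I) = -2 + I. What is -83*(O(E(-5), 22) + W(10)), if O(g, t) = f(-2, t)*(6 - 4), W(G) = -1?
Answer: -251905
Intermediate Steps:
f(z, s) = 3*s + 3*s² (f(z, s) = 3*(s*s + s) = 3*(s² + s) = 3*(s + s²) = 3*s + 3*s²)
O(g, t) = 6*t*(1 + t) (O(g, t) = (3*t*(1 + t))*(6 - 4) = (3*t*(1 + t))*2 = 6*t*(1 + t))
-83*(O(E(-5), 22) + W(10)) = -83*(6*22*(1 + 22) - 1) = -83*(6*22*23 - 1) = -83*(3036 - 1) = -83*3035 = -251905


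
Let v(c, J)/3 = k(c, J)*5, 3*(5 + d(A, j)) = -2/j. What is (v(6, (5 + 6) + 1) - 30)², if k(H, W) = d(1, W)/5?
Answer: 73441/36 ≈ 2040.0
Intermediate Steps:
d(A, j) = -5 - 2/(3*j) (d(A, j) = -5 + (-2/j)/3 = -5 - 2/(3*j))
k(H, W) = -1 - 2/(15*W) (k(H, W) = (-5 - 2/(3*W))/5 = (-5 - 2/(3*W))*(⅕) = -1 - 2/(15*W))
v(c, J) = 15*(-2/15 - J)/J (v(c, J) = 3*(((-2/15 - J)/J)*5) = 3*(5*(-2/15 - J)/J) = 15*(-2/15 - J)/J)
(v(6, (5 + 6) + 1) - 30)² = ((-15 - 2/((5 + 6) + 1)) - 30)² = ((-15 - 2/(11 + 1)) - 30)² = ((-15 - 2/12) - 30)² = ((-15 - 2*1/12) - 30)² = ((-15 - ⅙) - 30)² = (-91/6 - 30)² = (-271/6)² = 73441/36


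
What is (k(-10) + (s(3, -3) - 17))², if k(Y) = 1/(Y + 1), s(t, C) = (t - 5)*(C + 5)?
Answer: 36100/81 ≈ 445.68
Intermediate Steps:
s(t, C) = (-5 + t)*(5 + C)
k(Y) = 1/(1 + Y)
(k(-10) + (s(3, -3) - 17))² = (1/(1 - 10) + ((-25 - 5*(-3) + 5*3 - 3*3) - 17))² = (1/(-9) + ((-25 + 15 + 15 - 9) - 17))² = (-⅑ + (-4 - 17))² = (-⅑ - 21)² = (-190/9)² = 36100/81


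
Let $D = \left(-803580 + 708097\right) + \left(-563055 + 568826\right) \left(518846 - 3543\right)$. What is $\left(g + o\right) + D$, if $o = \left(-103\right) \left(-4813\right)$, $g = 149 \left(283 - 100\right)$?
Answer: $2974241136$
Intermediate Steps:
$g = 27267$ ($g = 149 \cdot 183 = 27267$)
$o = 495739$
$D = 2973718130$ ($D = -95483 + 5771 \cdot 515303 = -95483 + 2973813613 = 2973718130$)
$\left(g + o\right) + D = \left(27267 + 495739\right) + 2973718130 = 523006 + 2973718130 = 2974241136$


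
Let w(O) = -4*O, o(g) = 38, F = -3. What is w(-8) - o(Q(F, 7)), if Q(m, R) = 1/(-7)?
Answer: -6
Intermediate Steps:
Q(m, R) = -1/7
w(-8) - o(Q(F, 7)) = -4*(-8) - 1*38 = 32 - 38 = -6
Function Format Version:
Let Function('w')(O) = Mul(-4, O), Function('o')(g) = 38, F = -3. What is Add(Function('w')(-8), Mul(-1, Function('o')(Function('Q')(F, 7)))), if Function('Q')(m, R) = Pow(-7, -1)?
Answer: -6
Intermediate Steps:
Function('Q')(m, R) = Rational(-1, 7)
Add(Function('w')(-8), Mul(-1, Function('o')(Function('Q')(F, 7)))) = Add(Mul(-4, -8), Mul(-1, 38)) = Add(32, -38) = -6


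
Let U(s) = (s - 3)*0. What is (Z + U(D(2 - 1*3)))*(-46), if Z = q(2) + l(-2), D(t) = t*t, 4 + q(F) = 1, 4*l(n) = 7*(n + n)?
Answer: 460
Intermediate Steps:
l(n) = 7*n/2 (l(n) = (7*(n + n))/4 = (7*(2*n))/4 = (14*n)/4 = 7*n/2)
q(F) = -3 (q(F) = -4 + 1 = -3)
D(t) = t**2
U(s) = 0 (U(s) = (-3 + s)*0 = 0)
Z = -10 (Z = -3 + (7/2)*(-2) = -3 - 7 = -10)
(Z + U(D(2 - 1*3)))*(-46) = (-10 + 0)*(-46) = -10*(-46) = 460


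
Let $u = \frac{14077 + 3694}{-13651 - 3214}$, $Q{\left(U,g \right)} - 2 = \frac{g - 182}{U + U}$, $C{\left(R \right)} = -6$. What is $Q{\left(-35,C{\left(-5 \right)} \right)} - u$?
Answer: $\frac{677569}{118055} \approx 5.7394$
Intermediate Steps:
$Q{\left(U,g \right)} = 2 + \frac{-182 + g}{2 U}$ ($Q{\left(U,g \right)} = 2 + \frac{g - 182}{U + U} = 2 + \frac{-182 + g}{2 U}$)
$u = - \frac{17771}{16865}$ ($u = \frac{17771}{-16865} = 17771 \left(- \frac{1}{16865}\right) = - \frac{17771}{16865} \approx -1.0537$)
$Q{\left(-35,C{\left(-5 \right)} \right)} - u = \frac{-182 - 6 + 4 \left(-35\right)}{2 \left(-35\right)} - - \frac{17771}{16865} = \frac{1}{2} \left(- \frac{1}{35}\right) \left(-182 - 6 - 140\right) + \frac{17771}{16865} = \frac{1}{2} \left(- \frac{1}{35}\right) \left(-328\right) + \frac{17771}{16865} = \frac{164}{35} + \frac{17771}{16865} = \frac{677569}{118055}$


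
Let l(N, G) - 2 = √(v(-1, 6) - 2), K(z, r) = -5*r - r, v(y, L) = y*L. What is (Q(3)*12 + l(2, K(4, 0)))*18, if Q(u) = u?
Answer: 684 + 36*I*√2 ≈ 684.0 + 50.912*I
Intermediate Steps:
v(y, L) = L*y
K(z, r) = -6*r
l(N, G) = 2 + 2*I*√2 (l(N, G) = 2 + √(6*(-1) - 2) = 2 + √(-6 - 2) = 2 + √(-8) = 2 + 2*I*√2)
(Q(3)*12 + l(2, K(4, 0)))*18 = (3*12 + (2 + 2*I*√2))*18 = (36 + (2 + 2*I*√2))*18 = (38 + 2*I*√2)*18 = 684 + 36*I*√2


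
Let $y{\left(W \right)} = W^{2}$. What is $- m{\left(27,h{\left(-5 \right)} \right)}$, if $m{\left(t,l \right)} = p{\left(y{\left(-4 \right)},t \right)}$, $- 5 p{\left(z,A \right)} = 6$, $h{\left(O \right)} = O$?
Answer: $\frac{6}{5} \approx 1.2$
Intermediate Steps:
$p{\left(z,A \right)} = - \frac{6}{5}$ ($p{\left(z,A \right)} = \left(- \frac{1}{5}\right) 6 = - \frac{6}{5}$)
$m{\left(t,l \right)} = - \frac{6}{5}$
$- m{\left(27,h{\left(-5 \right)} \right)} = \left(-1\right) \left(- \frac{6}{5}\right) = \frac{6}{5}$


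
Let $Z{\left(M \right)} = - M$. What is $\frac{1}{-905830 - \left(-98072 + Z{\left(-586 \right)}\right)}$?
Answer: $- \frac{1}{808344} \approx -1.2371 \cdot 10^{-6}$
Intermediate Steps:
$\frac{1}{-905830 - \left(-98072 + Z{\left(-586 \right)}\right)} = \frac{1}{-905830 + \left(98072 - \left(-1\right) \left(-586\right)\right)} = \frac{1}{-905830 + \left(98072 - 586\right)} = \frac{1}{-905830 + 97486} = \frac{1}{-808344} = - \frac{1}{808344}$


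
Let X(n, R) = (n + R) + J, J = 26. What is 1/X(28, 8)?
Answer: 1/62 ≈ 0.016129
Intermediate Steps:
X(n, R) = 26 + R + n (X(n, R) = (n + R) + 26 = (R + n) + 26 = 26 + R + n)
1/X(28, 8) = 1/(26 + 8 + 28) = 1/62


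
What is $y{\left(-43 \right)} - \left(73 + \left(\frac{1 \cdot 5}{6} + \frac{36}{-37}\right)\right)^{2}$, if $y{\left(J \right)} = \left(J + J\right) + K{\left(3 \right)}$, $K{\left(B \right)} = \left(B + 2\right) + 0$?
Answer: $- \frac{265622629}{49284} \approx -5389.6$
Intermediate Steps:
$K{\left(B \right)} = 2 + B$ ($K{\left(B \right)} = \left(2 + B\right) + 0 = 2 + B$)
$y{\left(J \right)} = 5 + 2 J$ ($y{\left(J \right)} = \left(J + J\right) + \left(2 + 3\right) = 2 J + 5 = 5 + 2 J$)
$y{\left(-43 \right)} - \left(73 + \left(\frac{1 \cdot 5}{6} + \frac{36}{-37}\right)\right)^{2} = \left(5 + 2 \left(-43\right)\right) - \left(73 + \left(\frac{1 \cdot 5}{6} + \frac{36}{-37}\right)\right)^{2} = \left(5 - 86\right) - \left(73 + \left(5 \cdot \frac{1}{6} + 36 \left(- \frac{1}{37}\right)\right)\right)^{2} = -81 - \left(73 + \left(\frac{5}{6} - \frac{36}{37}\right)\right)^{2} = -81 - \left(73 - \frac{31}{222}\right)^{2} = -81 - \left(\frac{16175}{222}\right)^{2} = -81 - \frac{261630625}{49284} = - \frac{265622629}{49284}$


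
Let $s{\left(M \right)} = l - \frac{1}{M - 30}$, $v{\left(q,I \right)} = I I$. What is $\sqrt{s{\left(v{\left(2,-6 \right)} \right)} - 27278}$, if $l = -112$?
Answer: $\frac{i \sqrt{986046}}{6} \approx 165.5 i$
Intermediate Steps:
$v{\left(q,I \right)} = I^{2}$
$s{\left(M \right)} = -112 - \frac{1}{-30 + M}$ ($s{\left(M \right)} = -112 - \frac{1}{M - 30} = -112 - \frac{1}{-30 + M}$)
$\sqrt{s{\left(v{\left(2,-6 \right)} \right)} - 27278} = \sqrt{\frac{3359 - 112 \left(-6\right)^{2}}{-30 + \left(-6\right)^{2}} - 27278} = \sqrt{\frac{3359 - 4032}{-30 + 36} - 27278} = \sqrt{\frac{3359 - 4032}{6} - 27278} = \sqrt{\frac{1}{6} \left(-673\right) - 27278} = \sqrt{- \frac{673}{6} - 27278} = \sqrt{- \frac{164341}{6}} = \frac{i \sqrt{986046}}{6}$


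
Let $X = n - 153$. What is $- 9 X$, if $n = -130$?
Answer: $2547$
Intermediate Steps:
$X = -283$ ($X = -130 - 153 = -283$)
$- 9 X = \left(-9\right) \left(-283\right) = 2547$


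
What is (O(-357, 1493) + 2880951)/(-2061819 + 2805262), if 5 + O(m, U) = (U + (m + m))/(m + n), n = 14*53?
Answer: 1109164989/286225555 ≈ 3.8751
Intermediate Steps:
n = 742
O(m, U) = -5 + (U + 2*m)/(742 + m) (O(m, U) = -5 + (U + (m + m))/(m + 742) = -5 + (U + 2*m)/(742 + m))
(O(-357, 1493) + 2880951)/(-2061819 + 2805262) = ((-3710 + 1493 - 3*(-357))/(742 - 357) + 2880951)/(-2061819 + 2805262) = ((-3710 + 1493 + 1071)/385 + 2880951)/743443 = ((1/385)*(-1146) + 2880951)*(1/743443) = (-1146/385 + 2880951)*(1/743443) = (1109164989/385)*(1/743443) = 1109164989/286225555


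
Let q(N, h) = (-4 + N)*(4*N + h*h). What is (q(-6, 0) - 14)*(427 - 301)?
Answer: 28476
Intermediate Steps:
q(N, h) = (-4 + N)*(h**2 + 4*N) (q(N, h) = (-4 + N)*(4*N + h**2) = (-4 + N)*(h**2 + 4*N))
(q(-6, 0) - 14)*(427 - 301) = ((-16*(-6) - 4*0**2 + 4*(-6)**2 - 6*0**2) - 14)*(427 - 301) = ((96 - 4*0 + 4*36 - 6*0) - 14)*126 = ((96 + 0 + 144 + 0) - 14)*126 = (240 - 14)*126 = 226*126 = 28476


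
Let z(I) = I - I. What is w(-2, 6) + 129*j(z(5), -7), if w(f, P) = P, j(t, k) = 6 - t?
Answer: 780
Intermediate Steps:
z(I) = 0
w(-2, 6) + 129*j(z(5), -7) = 6 + 129*(6 - 1*0) = 6 + 129*(6 + 0) = 6 + 129*6 = 6 + 774 = 780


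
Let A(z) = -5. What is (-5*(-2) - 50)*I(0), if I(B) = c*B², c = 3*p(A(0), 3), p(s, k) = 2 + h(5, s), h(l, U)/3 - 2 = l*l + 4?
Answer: 0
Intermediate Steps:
h(l, U) = 18 + 3*l² (h(l, U) = 6 + 3*(l*l + 4) = 6 + 3*(l² + 4) = 6 + 3*(4 + l²) = 6 + (12 + 3*l²) = 18 + 3*l²)
p(s, k) = 95 (p(s, k) = 2 + (18 + 3*5²) = 2 + (18 + 3*25) = 2 + (18 + 75) = 2 + 93 = 95)
c = 285 (c = 3*95 = 285)
I(B) = 285*B²
(-5*(-2) - 50)*I(0) = (-5*(-2) - 50)*(285*0²) = (10 - 50)*(285*0) = -40*0 = 0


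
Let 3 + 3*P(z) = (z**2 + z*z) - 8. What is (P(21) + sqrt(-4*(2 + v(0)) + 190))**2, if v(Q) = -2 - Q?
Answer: 760351/9 + 1742*sqrt(190)/3 ≈ 92487.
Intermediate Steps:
P(z) = -11/3 + 2*z**2/3 (P(z) = -1 + ((z**2 + z*z) - 8)/3 = -1 + ((z**2 + z**2) - 8)/3 = -1 + (2*z**2 - 8)/3 = -1 + (-8 + 2*z**2)/3 = -1 + (-8/3 + 2*z**2/3) = -11/3 + 2*z**2/3)
(P(21) + sqrt(-4*(2 + v(0)) + 190))**2 = ((-11/3 + (2/3)*21**2) + sqrt(-4*(2 + (-2 - 1*0)) + 190))**2 = ((-11/3 + (2/3)*441) + sqrt(-4*(2 + (-2 + 0)) + 190))**2 = ((-11/3 + 294) + sqrt(-4*(2 - 2) + 190))**2 = (871/3 + sqrt(-4*0 + 190))**2 = (871/3 + sqrt(0 + 190))**2 = (871/3 + sqrt(190))**2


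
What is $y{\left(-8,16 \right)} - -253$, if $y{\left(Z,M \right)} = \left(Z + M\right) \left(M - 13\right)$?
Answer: $277$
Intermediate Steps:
$y{\left(Z,M \right)} = \left(-13 + M\right) \left(M + Z\right)$ ($y{\left(Z,M \right)} = \left(M + Z\right) \left(-13 + M\right) = \left(-13 + M\right) \left(M + Z\right)$)
$y{\left(-8,16 \right)} - -253 = \left(16^{2} - 208 - -104 + 16 \left(-8\right)\right) - -253 = \left(256 - 208 + 104 - 128\right) + 253 = 24 + 253 = 277$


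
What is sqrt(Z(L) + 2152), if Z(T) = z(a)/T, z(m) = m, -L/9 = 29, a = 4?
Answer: 2*sqrt(4072093)/87 ≈ 46.389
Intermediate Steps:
L = -261 (L = -9*29 = -261)
Z(T) = 4/T
sqrt(Z(L) + 2152) = sqrt(4/(-261) + 2152) = sqrt(4*(-1/261) + 2152) = sqrt(-4/261 + 2152) = sqrt(561668/261) = 2*sqrt(4072093)/87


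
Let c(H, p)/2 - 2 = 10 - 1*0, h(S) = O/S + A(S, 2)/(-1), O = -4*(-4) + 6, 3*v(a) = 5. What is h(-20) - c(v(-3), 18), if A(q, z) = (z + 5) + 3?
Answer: -351/10 ≈ -35.100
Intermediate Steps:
v(a) = 5/3 (v(a) = (⅓)*5 = 5/3)
A(q, z) = 8 + z (A(q, z) = (5 + z) + 3 = 8 + z)
O = 22 (O = 16 + 6 = 22)
h(S) = -10 + 22/S (h(S) = 22/S + (8 + 2)/(-1) = 22/S + 10*(-1) = 22/S - 10 = -10 + 22/S)
c(H, p) = 24 (c(H, p) = 4 + 2*(10 - 1*0) = 4 + 2*(10 + 0) = 4 + 2*10 = 4 + 20 = 24)
h(-20) - c(v(-3), 18) = (-10 + 22/(-20)) - 1*24 = (-10 + 22*(-1/20)) - 24 = (-10 - 11/10) - 24 = -111/10 - 24 = -351/10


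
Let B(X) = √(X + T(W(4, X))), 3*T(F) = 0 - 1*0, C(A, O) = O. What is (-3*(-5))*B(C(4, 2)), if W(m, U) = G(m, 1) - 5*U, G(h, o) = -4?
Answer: 15*√2 ≈ 21.213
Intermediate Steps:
W(m, U) = -4 - 5*U
T(F) = 0 (T(F) = (0 - 1*0)/3 = (0 + 0)/3 = (⅓)*0 = 0)
B(X) = √X (B(X) = √(X + 0) = √X)
(-3*(-5))*B(C(4, 2)) = (-3*(-5))*√2 = 15*√2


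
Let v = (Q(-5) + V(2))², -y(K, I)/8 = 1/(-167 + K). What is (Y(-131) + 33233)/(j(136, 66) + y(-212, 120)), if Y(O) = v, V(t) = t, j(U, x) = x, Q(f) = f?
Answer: 6299359/12511 ≈ 503.51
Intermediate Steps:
y(K, I) = -8/(-167 + K)
v = 9 (v = (-5 + 2)² = (-3)² = 9)
Y(O) = 9
(Y(-131) + 33233)/(j(136, 66) + y(-212, 120)) = (9 + 33233)/(66 - 8/(-167 - 212)) = 33242/(66 - 8/(-379)) = 33242/(66 - 8*(-1/379)) = 33242/(66 + 8/379) = 33242/(25022/379) = 33242*(379/25022) = 6299359/12511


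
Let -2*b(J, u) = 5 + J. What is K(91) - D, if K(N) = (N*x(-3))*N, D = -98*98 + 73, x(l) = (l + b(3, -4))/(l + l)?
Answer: 115153/6 ≈ 19192.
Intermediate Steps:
b(J, u) = -5/2 - J/2 (b(J, u) = -(5 + J)/2 = -5/2 - J/2)
x(l) = (-4 + l)/(2*l) (x(l) = (l + (-5/2 - ½*3))/(l + l) = (l + (-5/2 - 3/2))/((2*l)) = (l - 4)*(1/(2*l)) = (-4 + l)*(1/(2*l)) = (-4 + l)/(2*l))
D = -9531 (D = -9604 + 73 = -9531)
K(N) = 7*N²/6 (K(N) = (N*((½)*(-4 - 3)/(-3)))*N = (N*((½)*(-⅓)*(-7)))*N = (N*(7/6))*N = (7*N/6)*N = 7*N²/6)
K(91) - D = (7/6)*91² - 1*(-9531) = (7/6)*8281 + 9531 = 57967/6 + 9531 = 115153/6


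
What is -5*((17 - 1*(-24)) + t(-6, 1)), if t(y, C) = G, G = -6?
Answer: -175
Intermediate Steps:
t(y, C) = -6
-5*((17 - 1*(-24)) + t(-6, 1)) = -5*((17 - 1*(-24)) - 6) = -5*((17 + 24) - 6) = -5*(41 - 6) = -5*35 = -175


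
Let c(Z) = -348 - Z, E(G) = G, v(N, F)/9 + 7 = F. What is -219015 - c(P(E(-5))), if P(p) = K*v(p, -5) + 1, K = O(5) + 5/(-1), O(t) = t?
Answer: -218666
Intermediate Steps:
v(N, F) = -63 + 9*F
K = 0 (K = 5 + 5/(-1) = 5 + 5*(-1) = 5 - 5 = 0)
P(p) = 1 (P(p) = 0*(-63 + 9*(-5)) + 1 = 0*(-63 - 45) + 1 = 0*(-108) + 1 = 0 + 1 = 1)
-219015 - c(P(E(-5))) = -219015 - (-348 - 1*1) = -219015 - (-348 - 1) = -219015 - 1*(-349) = -219015 + 349 = -218666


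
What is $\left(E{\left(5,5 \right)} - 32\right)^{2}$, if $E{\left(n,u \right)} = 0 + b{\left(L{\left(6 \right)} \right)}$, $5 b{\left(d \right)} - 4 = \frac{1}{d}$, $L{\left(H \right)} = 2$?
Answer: $\frac{96721}{100} \approx 967.21$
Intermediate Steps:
$b{\left(d \right)} = \frac{4}{5} + \frac{1}{5 d}$
$E{\left(n,u \right)} = \frac{9}{10}$ ($E{\left(n,u \right)} = 0 + \frac{1 + 4 \cdot 2}{5 \cdot 2} = 0 + \frac{1}{5} \cdot \frac{1}{2} \left(1 + 8\right) = 0 + \frac{1}{5} \cdot \frac{1}{2} \cdot 9 = 0 + \frac{9}{10} = \frac{9}{10}$)
$\left(E{\left(5,5 \right)} - 32\right)^{2} = \left(\frac{9}{10} - 32\right)^{2} = \left(- \frac{311}{10}\right)^{2} = \frac{96721}{100}$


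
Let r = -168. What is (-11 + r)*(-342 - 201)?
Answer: 97197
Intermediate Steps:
(-11 + r)*(-342 - 201) = (-11 - 168)*(-342 - 201) = -179*(-543) = 97197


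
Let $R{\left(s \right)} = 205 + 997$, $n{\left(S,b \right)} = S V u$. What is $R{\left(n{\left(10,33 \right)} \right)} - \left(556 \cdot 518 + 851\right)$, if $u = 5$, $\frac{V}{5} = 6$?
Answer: $-287657$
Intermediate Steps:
$V = 30$ ($V = 5 \cdot 6 = 30$)
$n{\left(S,b \right)} = 150 S$ ($n{\left(S,b \right)} = S 30 \cdot 5 = 30 S 5 = 150 S$)
$R{\left(s \right)} = 1202$
$R{\left(n{\left(10,33 \right)} \right)} - \left(556 \cdot 518 + 851\right) = 1202 - \left(556 \cdot 518 + 851\right) = 1202 - \left(288008 + 851\right) = 1202 - 288859 = -287657$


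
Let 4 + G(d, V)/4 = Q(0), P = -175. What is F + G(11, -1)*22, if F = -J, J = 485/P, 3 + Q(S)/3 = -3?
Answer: -67663/35 ≈ -1933.2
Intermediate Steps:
Q(S) = -18 (Q(S) = -9 + 3*(-3) = -9 - 9 = -18)
G(d, V) = -88 (G(d, V) = -16 + 4*(-18) = -16 - 72 = -88)
J = -97/35 (J = 485/(-175) = 485*(-1/175) = -97/35 ≈ -2.7714)
F = 97/35 (F = -1*(-97/35) = 97/35 ≈ 2.7714)
F + G(11, -1)*22 = 97/35 - 88*22 = 97/35 - 1936 = -67663/35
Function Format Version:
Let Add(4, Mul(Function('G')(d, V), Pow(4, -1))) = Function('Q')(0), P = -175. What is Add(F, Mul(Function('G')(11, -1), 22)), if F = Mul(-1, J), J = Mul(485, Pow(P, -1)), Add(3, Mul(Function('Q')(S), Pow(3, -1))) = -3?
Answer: Rational(-67663, 35) ≈ -1933.2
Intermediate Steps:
Function('Q')(S) = -18 (Function('Q')(S) = Add(-9, Mul(3, -3)) = Add(-9, -9) = -18)
Function('G')(d, V) = -88 (Function('G')(d, V) = Add(-16, Mul(4, -18)) = Add(-16, -72) = -88)
J = Rational(-97, 35) (J = Mul(485, Pow(-175, -1)) = Mul(485, Rational(-1, 175)) = Rational(-97, 35) ≈ -2.7714)
F = Rational(97, 35) (F = Mul(-1, Rational(-97, 35)) = Rational(97, 35) ≈ 2.7714)
Add(F, Mul(Function('G')(11, -1), 22)) = Add(Rational(97, 35), Mul(-88, 22)) = Add(Rational(97, 35), -1936) = Rational(-67663, 35)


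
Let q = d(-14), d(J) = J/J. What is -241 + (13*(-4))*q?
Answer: -293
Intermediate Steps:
d(J) = 1
q = 1
-241 + (13*(-4))*q = -241 + (13*(-4))*1 = -241 - 52*1 = -241 - 52 = -293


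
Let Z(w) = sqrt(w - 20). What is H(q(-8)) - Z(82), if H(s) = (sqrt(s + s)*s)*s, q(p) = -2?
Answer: -sqrt(62) + 8*I ≈ -7.874 + 8.0*I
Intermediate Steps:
H(s) = sqrt(2)*s**(5/2) (H(s) = (sqrt(2*s)*s)*s = ((sqrt(2)*sqrt(s))*s)*s = (sqrt(2)*s**(3/2))*s = sqrt(2)*s**(5/2))
Z(w) = sqrt(-20 + w)
H(q(-8)) - Z(82) = sqrt(2)*(-2)**(5/2) - sqrt(-20 + 82) = sqrt(2)*(4*I*sqrt(2)) - sqrt(62) = 8*I - sqrt(62) = -sqrt(62) + 8*I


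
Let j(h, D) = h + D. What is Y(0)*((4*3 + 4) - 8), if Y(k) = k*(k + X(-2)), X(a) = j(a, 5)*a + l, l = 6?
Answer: 0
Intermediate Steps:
j(h, D) = D + h
X(a) = 6 + a*(5 + a) (X(a) = (5 + a)*a + 6 = a*(5 + a) + 6 = 6 + a*(5 + a))
Y(k) = k**2 (Y(k) = k*(k + (6 - 2*(5 - 2))) = k*(k + (6 - 2*3)) = k*(k + (6 - 6)) = k*(k + 0) = k*k = k**2)
Y(0)*((4*3 + 4) - 8) = 0**2*((4*3 + 4) - 8) = 0*((12 + 4) - 8) = 0*(16 - 8) = 0*8 = 0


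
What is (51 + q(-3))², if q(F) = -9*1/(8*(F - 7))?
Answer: 16719921/6400 ≈ 2612.5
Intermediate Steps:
q(F) = -9/(-56 + 8*F) (q(F) = -9*1/(8*(-7 + F)) = -9/(-56 + 8*F))
(51 + q(-3))² = (51 - 9/(-56 + 8*(-3)))² = (51 - 9/(-56 - 24))² = (51 - 9/(-80))² = (51 - 9*(-1/80))² = (51 + 9/80)² = (4089/80)² = 16719921/6400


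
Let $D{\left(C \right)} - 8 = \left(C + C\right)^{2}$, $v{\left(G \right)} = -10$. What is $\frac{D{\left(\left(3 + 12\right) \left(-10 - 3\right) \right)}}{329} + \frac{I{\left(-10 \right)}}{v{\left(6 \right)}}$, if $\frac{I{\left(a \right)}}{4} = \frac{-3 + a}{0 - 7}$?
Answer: $\frac{108474}{235} \approx 461.59$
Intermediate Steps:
$I{\left(a \right)} = \frac{12}{7} - \frac{4 a}{7}$ ($I{\left(a \right)} = 4 \frac{-3 + a}{0 - 7} = 4 \frac{-3 + a}{-7} = 4 \left(-3 + a\right) \left(- \frac{1}{7}\right) = 4 \left(\frac{3}{7} - \frac{a}{7}\right) = \frac{12}{7} - \frac{4 a}{7}$)
$D{\left(C \right)} = 8 + 4 C^{2}$ ($D{\left(C \right)} = 8 + \left(C + C\right)^{2} = 8 + \left(2 C\right)^{2} = 8 + 4 C^{2}$)
$\frac{D{\left(\left(3 + 12\right) \left(-10 - 3\right) \right)}}{329} + \frac{I{\left(-10 \right)}}{v{\left(6 \right)}} = \frac{8 + 4 \left(\left(3 + 12\right) \left(-10 - 3\right)\right)^{2}}{329} + \frac{\frac{12}{7} - - \frac{40}{7}}{-10} = \left(8 + 4 \left(15 \left(-13\right)\right)^{2}\right) \frac{1}{329} + \left(\frac{12}{7} + \frac{40}{7}\right) \left(- \frac{1}{10}\right) = \left(8 + 4 \left(-195\right)^{2}\right) \frac{1}{329} + \frac{52}{7} \left(- \frac{1}{10}\right) = \left(8 + 4 \cdot 38025\right) \frac{1}{329} - \frac{26}{35} = \left(8 + 152100\right) \frac{1}{329} - \frac{26}{35} = 152108 \cdot \frac{1}{329} - \frac{26}{35} = \frac{152108}{329} - \frac{26}{35} = \frac{108474}{235}$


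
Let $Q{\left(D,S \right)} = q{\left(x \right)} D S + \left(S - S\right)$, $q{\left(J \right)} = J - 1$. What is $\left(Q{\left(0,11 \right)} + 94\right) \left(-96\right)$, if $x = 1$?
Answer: $-9024$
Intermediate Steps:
$q{\left(J \right)} = -1 + J$
$Q{\left(D,S \right)} = 0$ ($Q{\left(D,S \right)} = \left(-1 + 1\right) D S + \left(S - S\right) = 0 D S + 0 = 0 S + 0 = 0 + 0 = 0$)
$\left(Q{\left(0,11 \right)} + 94\right) \left(-96\right) = \left(0 + 94\right) \left(-96\right) = 94 \left(-96\right) = -9024$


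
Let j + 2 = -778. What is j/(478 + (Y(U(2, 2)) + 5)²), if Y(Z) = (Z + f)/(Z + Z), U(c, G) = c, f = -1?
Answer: -12480/8089 ≈ -1.5428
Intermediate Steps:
j = -780 (j = -2 - 778 = -780)
Y(Z) = (-1 + Z)/(2*Z) (Y(Z) = (Z - 1)/(Z + Z) = (-1 + Z)/((2*Z)) = (-1 + Z)*(1/(2*Z)) = (-1 + Z)/(2*Z))
j/(478 + (Y(U(2, 2)) + 5)²) = -780/(478 + ((½)*(-1 + 2)/2 + 5)²) = -780/(478 + ((½)*(½)*1 + 5)²) = -780/(478 + (¼ + 5)²) = -780/(478 + (21/4)²) = -780/(478 + 441/16) = -780/8089/16 = -780*16/8089 = -12480/8089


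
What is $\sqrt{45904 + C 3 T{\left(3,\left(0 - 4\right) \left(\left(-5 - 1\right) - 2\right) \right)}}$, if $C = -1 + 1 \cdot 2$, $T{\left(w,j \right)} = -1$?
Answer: $\sqrt{45901} \approx 214.25$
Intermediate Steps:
$C = 1$ ($C = -1 + 2 = 1$)
$\sqrt{45904 + C 3 T{\left(3,\left(0 - 4\right) \left(\left(-5 - 1\right) - 2\right) \right)}} = \sqrt{45904 + 1 \cdot 3 \left(-1\right)} = \sqrt{45904 + 3 \left(-1\right)} = \sqrt{45904 - 3} = \sqrt{45901}$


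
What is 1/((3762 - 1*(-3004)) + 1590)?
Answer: 1/8356 ≈ 0.00011967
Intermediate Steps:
1/((3762 - 1*(-3004)) + 1590) = 1/((3762 + 3004) + 1590) = 1/(6766 + 1590) = 1/8356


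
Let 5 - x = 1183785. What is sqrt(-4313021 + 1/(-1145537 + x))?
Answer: I*sqrt(288904127430874106)/258813 ≈ 2076.8*I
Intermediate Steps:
x = -1183780 (x = 5 - 1*1183785 = 5 - 1183785 = -1183780)
sqrt(-4313021 + 1/(-1145537 + x)) = sqrt(-4313021 + 1/(-1145537 - 1183780)) = sqrt(-4313021 + 1/(-2329317)) = sqrt(-4313021 - 1/2329317) = sqrt(-10046393136658/2329317) = I*sqrt(288904127430874106)/258813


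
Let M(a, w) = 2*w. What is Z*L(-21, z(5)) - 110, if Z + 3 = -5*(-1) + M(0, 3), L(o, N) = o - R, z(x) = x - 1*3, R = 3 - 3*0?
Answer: -302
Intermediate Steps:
R = 3 (R = 3 + 0 = 3)
z(x) = -3 + x (z(x) = x - 3 = -3 + x)
L(o, N) = -3 + o (L(o, N) = o - 1*3 = o - 3 = -3 + o)
Z = 8 (Z = -3 + (-5*(-1) + 2*3) = -3 + (5 + 6) = -3 + 11 = 8)
Z*L(-21, z(5)) - 110 = 8*(-3 - 21) - 110 = 8*(-24) - 110 = -192 - 110 = -302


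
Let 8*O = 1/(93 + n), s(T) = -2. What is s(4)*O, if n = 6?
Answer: -1/396 ≈ -0.0025253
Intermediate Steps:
O = 1/792 (O = 1/(8*(93 + 6)) = (⅛)/99 = (⅛)*(1/99) = 1/792 ≈ 0.0012626)
s(4)*O = -2*1/792 = -1/396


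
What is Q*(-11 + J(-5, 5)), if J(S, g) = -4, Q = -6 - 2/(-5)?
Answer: 84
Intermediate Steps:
Q = -28/5 (Q = -6 - 2*(-⅕) = -6 + ⅖ = -28/5 ≈ -5.6000)
Q*(-11 + J(-5, 5)) = -28*(-11 - 4)/5 = -28/5*(-15) = 84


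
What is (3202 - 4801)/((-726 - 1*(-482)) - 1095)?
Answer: 123/103 ≈ 1.1942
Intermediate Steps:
(3202 - 4801)/((-726 - 1*(-482)) - 1095) = -1599/((-726 + 482) - 1095) = -1599/(-244 - 1095) = -1599/(-1339) = -1599*(-1/1339) = 123/103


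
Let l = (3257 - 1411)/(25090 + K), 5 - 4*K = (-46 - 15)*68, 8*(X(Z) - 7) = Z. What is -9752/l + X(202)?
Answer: -509486321/3692 ≈ -1.3800e+5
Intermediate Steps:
X(Z) = 7 + Z/8
K = 4153/4 (K = 5/4 - (-46 - 15)*68/4 = 5/4 - (-61)*68/4 = 5/4 - ¼*(-4148) = 5/4 + 1037 = 4153/4 ≈ 1038.3)
l = 7384/104513 (l = (3257 - 1411)/(25090 + 4153/4) = 1846/(104513/4) = 1846*(4/104513) = 7384/104513 ≈ 0.070652)
-9752/l + X(202) = -9752/7384/104513 + (7 + (⅛)*202) = -9752*104513/7384 + (7 + 101/4) = -127401347/923 + 129/4 = -509486321/3692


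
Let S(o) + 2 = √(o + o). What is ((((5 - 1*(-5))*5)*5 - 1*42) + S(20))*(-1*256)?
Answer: -52736 - 512*√10 ≈ -54355.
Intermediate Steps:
S(o) = -2 + √2*√o (S(o) = -2 + √(o + o) = -2 + √(2*o) = -2 + √2*√o)
((((5 - 1*(-5))*5)*5 - 1*42) + S(20))*(-1*256) = ((((5 - 1*(-5))*5)*5 - 1*42) + (-2 + √2*√20))*(-1*256) = ((((5 + 5)*5)*5 - 42) + (-2 + √2*(2*√5)))*(-256) = (((10*5)*5 - 42) + (-2 + 2*√10))*(-256) = ((50*5 - 42) + (-2 + 2*√10))*(-256) = ((250 - 42) + (-2 + 2*√10))*(-256) = (208 + (-2 + 2*√10))*(-256) = (206 + 2*√10)*(-256) = -52736 - 512*√10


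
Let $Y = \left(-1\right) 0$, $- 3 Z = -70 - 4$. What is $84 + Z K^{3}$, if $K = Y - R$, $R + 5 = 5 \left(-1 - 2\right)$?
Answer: $\frac{592252}{3} \approx 1.9742 \cdot 10^{5}$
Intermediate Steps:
$R = -20$ ($R = -5 + 5 \left(-1 - 2\right) = -5 + 5 \left(-3\right) = -5 - 15 = -20$)
$Z = \frac{74}{3}$ ($Z = - \frac{-70 - 4}{3} = \left(- \frac{1}{3}\right) \left(-74\right) = \frac{74}{3} \approx 24.667$)
$Y = 0$
$K = 20$ ($K = 0 - -20 = 0 + 20 = 20$)
$84 + Z K^{3} = 84 + \frac{74 \cdot 20^{3}}{3} = 84 + \frac{74}{3} \cdot 8000 = 84 + \frac{592000}{3} = \frac{592252}{3}$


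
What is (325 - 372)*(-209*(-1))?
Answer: -9823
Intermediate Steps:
(325 - 372)*(-209*(-1)) = -47*209 = -9823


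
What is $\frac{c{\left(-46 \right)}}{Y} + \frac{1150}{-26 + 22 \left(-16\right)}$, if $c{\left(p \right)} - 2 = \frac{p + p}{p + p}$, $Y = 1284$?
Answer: $- \frac{245911}{80892} \approx -3.04$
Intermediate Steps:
$c{\left(p \right)} = 3$ ($c{\left(p \right)} = 2 + \frac{p + p}{p + p} = 2 + \frac{2 p}{2 p} = 2 + 2 p \frac{1}{2 p} = 2 + 1 = 3$)
$\frac{c{\left(-46 \right)}}{Y} + \frac{1150}{-26 + 22 \left(-16\right)} = \frac{3}{1284} + \frac{1150}{-26 + 22 \left(-16\right)} = 3 \cdot \frac{1}{1284} + \frac{1150}{-26 - 352} = \frac{1}{428} + \frac{1150}{-378} = \frac{1}{428} + 1150 \left(- \frac{1}{378}\right) = \frac{1}{428} - \frac{575}{189} = - \frac{245911}{80892}$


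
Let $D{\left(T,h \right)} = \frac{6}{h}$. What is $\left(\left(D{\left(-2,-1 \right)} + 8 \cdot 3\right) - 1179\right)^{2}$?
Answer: $1347921$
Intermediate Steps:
$\left(\left(D{\left(-2,-1 \right)} + 8 \cdot 3\right) - 1179\right)^{2} = \left(\left(\frac{6}{-1} + 8 \cdot 3\right) - 1179\right)^{2} = \left(\left(6 \left(-1\right) + 24\right) - 1179\right)^{2} = \left(\left(-6 + 24\right) - 1179\right)^{2} = \left(18 - 1179\right)^{2} = \left(-1161\right)^{2} = 1347921$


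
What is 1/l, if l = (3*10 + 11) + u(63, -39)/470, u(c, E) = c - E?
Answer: 235/9686 ≈ 0.024262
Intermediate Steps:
l = 9686/235 (l = (3*10 + 11) + (63 - 1*(-39))/470 = (30 + 11) + (63 + 39)*(1/470) = 41 + 102*(1/470) = 41 + 51/235 = 9686/235 ≈ 41.217)
1/l = 1/(9686/235) = 235/9686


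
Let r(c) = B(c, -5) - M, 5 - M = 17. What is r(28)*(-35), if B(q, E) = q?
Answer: -1400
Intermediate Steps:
M = -12 (M = 5 - 1*17 = 5 - 17 = -12)
r(c) = 12 + c (r(c) = c - 1*(-12) = c + 12 = 12 + c)
r(28)*(-35) = (12 + 28)*(-35) = 40*(-35) = -1400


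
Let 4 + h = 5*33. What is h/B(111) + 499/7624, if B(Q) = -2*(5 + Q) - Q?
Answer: -150901/373576 ≈ -0.40394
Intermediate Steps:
h = 161 (h = -4 + 5*33 = -4 + 165 = 161)
B(Q) = -10 - 3*Q (B(Q) = (-10 - 2*Q) - Q = -10 - 3*Q)
h/B(111) + 499/7624 = 161/(-10 - 3*111) + 499/7624 = 161/(-10 - 333) + 499*(1/7624) = 161/(-343) + 499/7624 = 161*(-1/343) + 499/7624 = -23/49 + 499/7624 = -150901/373576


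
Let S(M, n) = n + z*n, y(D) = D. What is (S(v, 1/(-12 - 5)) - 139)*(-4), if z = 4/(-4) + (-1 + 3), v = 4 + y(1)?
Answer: 9460/17 ≈ 556.47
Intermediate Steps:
v = 5 (v = 4 + 1 = 5)
z = 1 (z = 4*(-¼) + 2 = -1 + 2 = 1)
S(M, n) = 2*n (S(M, n) = n + 1*n = n + n = 2*n)
(S(v, 1/(-12 - 5)) - 139)*(-4) = (2/(-12 - 5) - 139)*(-4) = (2/(-17) - 139)*(-4) = (2*(-1/17) - 139)*(-4) = (-2/17 - 139)*(-4) = -2365/17*(-4) = 9460/17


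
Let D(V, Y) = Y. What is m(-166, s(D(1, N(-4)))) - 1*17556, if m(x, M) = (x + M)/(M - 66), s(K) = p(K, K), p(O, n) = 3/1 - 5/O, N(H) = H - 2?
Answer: -6547415/373 ≈ -17553.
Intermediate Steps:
N(H) = -2 + H
p(O, n) = 3 - 5/O (p(O, n) = 3*1 - 5/O = 3 - 5/O)
s(K) = 3 - 5/K
m(x, M) = (M + x)/(-66 + M)
m(-166, s(D(1, N(-4)))) - 1*17556 = ((3 - 5/(-2 - 4)) - 166)/(-66 + (3 - 5/(-2 - 4))) - 1*17556 = ((3 - 5/(-6)) - 166)/(-66 + (3 - 5/(-6))) - 17556 = ((3 - 5*(-1/6)) - 166)/(-66 + (3 - 5*(-1/6))) - 17556 = ((3 + 5/6) - 166)/(-66 + (3 + 5/6)) - 17556 = (23/6 - 166)/(-66 + 23/6) - 17556 = -973/6/(-373/6) - 17556 = -6/373*(-973/6) - 17556 = 973/373 - 17556 = -6547415/373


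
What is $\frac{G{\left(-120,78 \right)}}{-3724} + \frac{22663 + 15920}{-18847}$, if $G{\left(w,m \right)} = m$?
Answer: $- \frac{72576579}{35093114} \approx -2.0681$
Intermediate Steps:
$\frac{G{\left(-120,78 \right)}}{-3724} + \frac{22663 + 15920}{-18847} = \frac{78}{-3724} + \frac{22663 + 15920}{-18847} = 78 \left(- \frac{1}{3724}\right) + 38583 \left(- \frac{1}{18847}\right) = - \frac{39}{1862} - \frac{38583}{18847} = - \frac{72576579}{35093114}$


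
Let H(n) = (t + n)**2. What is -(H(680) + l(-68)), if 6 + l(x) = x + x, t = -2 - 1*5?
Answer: -452787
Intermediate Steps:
t = -7 (t = -2 - 5 = -7)
l(x) = -6 + 2*x (l(x) = -6 + (x + x) = -6 + 2*x)
H(n) = (-7 + n)**2
-(H(680) + l(-68)) = -((-7 + 680)**2 + (-6 + 2*(-68))) = -(673**2 + (-6 - 136)) = -(452929 - 142) = -1*452787 = -452787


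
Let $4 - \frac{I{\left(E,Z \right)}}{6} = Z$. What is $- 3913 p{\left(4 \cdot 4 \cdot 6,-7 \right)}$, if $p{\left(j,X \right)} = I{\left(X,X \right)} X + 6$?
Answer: $1784328$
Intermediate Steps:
$I{\left(E,Z \right)} = 24 - 6 Z$
$p{\left(j,X \right)} = 6 + X \left(24 - 6 X\right)$ ($p{\left(j,X \right)} = \left(24 - 6 X\right) X + 6 = X \left(24 - 6 X\right) + 6 = 6 + X \left(24 - 6 X\right)$)
$- 3913 p{\left(4 \cdot 4 \cdot 6,-7 \right)} = - 3913 \left(6 - - 42 \left(-4 - 7\right)\right) = - 3913 \left(6 - \left(-42\right) \left(-11\right)\right) = - 3913 \left(6 - 462\right) = \left(-3913\right) \left(-456\right) = 1784328$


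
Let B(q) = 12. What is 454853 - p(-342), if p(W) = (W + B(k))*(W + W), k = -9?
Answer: 229133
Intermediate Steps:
p(W) = 2*W*(12 + W) (p(W) = (W + 12)*(W + W) = (12 + W)*(2*W) = 2*W*(12 + W))
454853 - p(-342) = 454853 - 2*(-342)*(12 - 342) = 454853 - 2*(-342)*(-330) = 454853 - 1*225720 = 454853 - 225720 = 229133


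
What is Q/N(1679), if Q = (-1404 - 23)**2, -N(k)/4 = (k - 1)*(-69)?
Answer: 2036329/463128 ≈ 4.3969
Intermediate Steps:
N(k) = -276 + 276*k (N(k) = -4*(k - 1)*(-69) = -4*(-1 + k)*(-69) = -4*(69 - 69*k) = -276 + 276*k)
Q = 2036329 (Q = (-1427)**2 = 2036329)
Q/N(1679) = 2036329/(-276 + 276*1679) = 2036329/(-276 + 463404) = 2036329/463128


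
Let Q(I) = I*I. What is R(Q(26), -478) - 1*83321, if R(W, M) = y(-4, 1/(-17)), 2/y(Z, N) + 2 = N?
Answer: -2916269/35 ≈ -83322.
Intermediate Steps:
Q(I) = I²
y(Z, N) = 2/(-2 + N)
R(W, M) = -34/35 (R(W, M) = 2/(-2 + 1/(-17)) = 2/(-2 - 1/17) = 2/(-35/17) = 2*(-17/35) = -34/35)
R(Q(26), -478) - 1*83321 = -34/35 - 1*83321 = -34/35 - 83321 = -2916269/35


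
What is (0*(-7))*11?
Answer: 0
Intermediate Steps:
(0*(-7))*11 = 0*11 = 0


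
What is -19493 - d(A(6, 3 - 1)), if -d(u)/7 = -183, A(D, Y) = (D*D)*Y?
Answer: -20774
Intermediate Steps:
A(D, Y) = Y*D**2 (A(D, Y) = D**2*Y = Y*D**2)
d(u) = 1281 (d(u) = -7*(-183) = 1281)
-19493 - d(A(6, 3 - 1)) = -19493 - 1*1281 = -19493 - 1281 = -20774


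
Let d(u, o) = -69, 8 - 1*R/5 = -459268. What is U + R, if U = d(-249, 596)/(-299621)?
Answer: 29914942263/13027 ≈ 2.2964e+6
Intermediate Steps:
R = 2296380 (R = 40 - 5*(-459268) = 40 + 2296340 = 2296380)
U = 3/13027 (U = -69/(-299621) = -69*(-1/299621) = 3/13027 ≈ 0.00023029)
U + R = 3/13027 + 2296380 = 29914942263/13027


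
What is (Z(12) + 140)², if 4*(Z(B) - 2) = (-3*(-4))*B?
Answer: 31684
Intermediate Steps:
Z(B) = 2 + 3*B (Z(B) = 2 + ((-3*(-4))*B)/4 = 2 + (12*B)/4 = 2 + 3*B)
(Z(12) + 140)² = ((2 + 3*12) + 140)² = ((2 + 36) + 140)² = (38 + 140)² = 178² = 31684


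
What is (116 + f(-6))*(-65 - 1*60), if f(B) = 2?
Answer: -14750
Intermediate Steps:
(116 + f(-6))*(-65 - 1*60) = (116 + 2)*(-65 - 1*60) = 118*(-65 - 60) = 118*(-125) = -14750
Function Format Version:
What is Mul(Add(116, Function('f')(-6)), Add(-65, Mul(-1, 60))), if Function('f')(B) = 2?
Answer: -14750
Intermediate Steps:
Mul(Add(116, Function('f')(-6)), Add(-65, Mul(-1, 60))) = Mul(Add(116, 2), Add(-65, Mul(-1, 60))) = Mul(118, Add(-65, -60)) = Mul(118, -125) = -14750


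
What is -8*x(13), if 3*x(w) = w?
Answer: -104/3 ≈ -34.667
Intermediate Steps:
x(w) = w/3
-8*x(13) = -8*13/3 = -104/3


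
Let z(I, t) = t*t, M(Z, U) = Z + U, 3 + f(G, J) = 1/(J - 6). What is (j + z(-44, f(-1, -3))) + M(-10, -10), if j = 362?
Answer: 28486/81 ≈ 351.68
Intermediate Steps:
f(G, J) = -3 + 1/(-6 + J) (f(G, J) = -3 + 1/(J - 6) = -3 + 1/(-6 + J))
M(Z, U) = U + Z
z(I, t) = t²
(j + z(-44, f(-1, -3))) + M(-10, -10) = (362 + ((19 - 3*(-3))/(-6 - 3))²) + (-10 - 10) = (362 + ((19 + 9)/(-9))²) - 20 = (362 + (-⅑*28)²) - 20 = (362 + (-28/9)²) - 20 = (362 + 784/81) - 20 = 30106/81 - 20 = 28486/81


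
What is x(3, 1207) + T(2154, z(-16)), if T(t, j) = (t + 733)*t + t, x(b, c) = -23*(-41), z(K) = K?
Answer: 6221695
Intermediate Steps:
x(b, c) = 943
T(t, j) = t + t*(733 + t) (T(t, j) = (733 + t)*t + t = t*(733 + t) + t = t + t*(733 + t))
x(3, 1207) + T(2154, z(-16)) = 943 + 2154*(734 + 2154) = 943 + 2154*2888 = 943 + 6220752 = 6221695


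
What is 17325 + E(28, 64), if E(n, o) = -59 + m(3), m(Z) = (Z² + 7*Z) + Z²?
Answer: 17305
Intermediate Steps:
m(Z) = 2*Z² + 7*Z
E(n, o) = -20 (E(n, o) = -59 + 3*(7 + 2*3) = -59 + 3*(7 + 6) = -59 + 3*13 = -59 + 39 = -20)
17325 + E(28, 64) = 17325 - 20 = 17305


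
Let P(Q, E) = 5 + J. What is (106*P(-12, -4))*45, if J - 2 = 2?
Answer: 42930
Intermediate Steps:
J = 4 (J = 2 + 2 = 4)
P(Q, E) = 9 (P(Q, E) = 5 + 4 = 9)
(106*P(-12, -4))*45 = (106*9)*45 = 954*45 = 42930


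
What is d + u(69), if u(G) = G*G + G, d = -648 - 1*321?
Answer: 3861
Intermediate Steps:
d = -969 (d = -648 - 321 = -969)
u(G) = G + G² (u(G) = G² + G = G + G²)
d + u(69) = -969 + 69*(1 + 69) = -969 + 69*70 = -969 + 4830 = 3861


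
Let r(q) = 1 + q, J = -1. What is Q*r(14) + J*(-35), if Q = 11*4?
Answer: 695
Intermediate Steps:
Q = 44
Q*r(14) + J*(-35) = 44*(1 + 14) - 1*(-35) = 44*15 + 35 = 660 + 35 = 695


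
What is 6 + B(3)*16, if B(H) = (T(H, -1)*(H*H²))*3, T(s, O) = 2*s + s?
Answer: 11670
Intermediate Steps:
T(s, O) = 3*s
B(H) = 9*H⁴ (B(H) = ((3*H)*(H*H²))*3 = ((3*H)*H³)*3 = (3*H⁴)*3 = 9*H⁴)
6 + B(3)*16 = 6 + (9*3⁴)*16 = 6 + (9*81)*16 = 6 + 729*16 = 6 + 11664 = 11670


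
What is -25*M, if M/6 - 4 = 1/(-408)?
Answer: -40775/68 ≈ -599.63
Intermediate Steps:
M = 1631/68 (M = 24 + 6/(-408) = 24 + 6*(-1/408) = 24 - 1/68 = 1631/68 ≈ 23.985)
-25*M = -25*1631/68 = -40775/68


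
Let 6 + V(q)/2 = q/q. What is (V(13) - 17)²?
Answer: 729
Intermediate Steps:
V(q) = -10 (V(q) = -12 + 2*(q/q) = -12 + 2*1 = -12 + 2 = -10)
(V(13) - 17)² = (-10 - 17)² = (-27)² = 729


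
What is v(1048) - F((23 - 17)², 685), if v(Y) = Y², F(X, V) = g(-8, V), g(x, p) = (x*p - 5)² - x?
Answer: -28986929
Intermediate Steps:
g(x, p) = (-5 + p*x)² - x (g(x, p) = (p*x - 5)² - x = (-5 + p*x)² - x)
F(X, V) = 8 + (-5 - 8*V)² (F(X, V) = (-5 + V*(-8))² - 1*(-8) = (-5 - 8*V)² + 8 = 8 + (-5 - 8*V)²)
v(1048) - F((23 - 17)², 685) = 1048² - (8 + (5 + 8*685)²) = 1098304 - (8 + (5 + 5480)²) = 1098304 - (8 + 5485²) = 1098304 - (8 + 30085225) = 1098304 - 1*30085233 = 1098304 - 30085233 = -28986929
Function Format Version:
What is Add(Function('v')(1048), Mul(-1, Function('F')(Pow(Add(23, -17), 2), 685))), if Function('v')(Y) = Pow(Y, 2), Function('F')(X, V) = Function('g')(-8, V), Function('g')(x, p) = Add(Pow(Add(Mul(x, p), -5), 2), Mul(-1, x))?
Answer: -28986929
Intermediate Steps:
Function('g')(x, p) = Add(Pow(Add(-5, Mul(p, x)), 2), Mul(-1, x)) (Function('g')(x, p) = Add(Pow(Add(Mul(p, x), -5), 2), Mul(-1, x)) = Add(Pow(Add(-5, Mul(p, x)), 2), Mul(-1, x)))
Function('F')(X, V) = Add(8, Pow(Add(-5, Mul(-8, V)), 2)) (Function('F')(X, V) = Add(Pow(Add(-5, Mul(V, -8)), 2), Mul(-1, -8)) = Add(Pow(Add(-5, Mul(-8, V)), 2), 8) = Add(8, Pow(Add(-5, Mul(-8, V)), 2)))
Add(Function('v')(1048), Mul(-1, Function('F')(Pow(Add(23, -17), 2), 685))) = Add(Pow(1048, 2), Mul(-1, Add(8, Pow(Add(5, Mul(8, 685)), 2)))) = Add(1098304, Mul(-1, Add(8, Pow(Add(5, 5480), 2)))) = Add(1098304, Mul(-1, Add(8, Pow(5485, 2)))) = Add(1098304, Mul(-1, Add(8, 30085225))) = Add(1098304, Mul(-1, 30085233)) = Add(1098304, -30085233) = -28986929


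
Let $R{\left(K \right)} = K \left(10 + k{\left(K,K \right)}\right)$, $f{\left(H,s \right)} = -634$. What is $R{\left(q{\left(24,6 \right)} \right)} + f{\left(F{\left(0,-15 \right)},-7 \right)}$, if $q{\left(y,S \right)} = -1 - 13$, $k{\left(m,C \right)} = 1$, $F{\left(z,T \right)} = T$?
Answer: $-788$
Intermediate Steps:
$q{\left(y,S \right)} = -14$
$R{\left(K \right)} = 11 K$ ($R{\left(K \right)} = K \left(10 + 1\right) = K 11 = 11 K$)
$R{\left(q{\left(24,6 \right)} \right)} + f{\left(F{\left(0,-15 \right)},-7 \right)} = 11 \left(-14\right) - 634 = -154 - 634 = -788$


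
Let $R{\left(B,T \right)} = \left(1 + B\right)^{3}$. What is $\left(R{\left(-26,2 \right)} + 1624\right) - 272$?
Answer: $-14273$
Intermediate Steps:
$\left(R{\left(-26,2 \right)} + 1624\right) - 272 = \left(\left(1 - 26\right)^{3} + 1624\right) - 272 = \left(\left(-25\right)^{3} + 1624\right) - 272 = \left(-15625 + 1624\right) - 272 = -14001 - 272 = -14273$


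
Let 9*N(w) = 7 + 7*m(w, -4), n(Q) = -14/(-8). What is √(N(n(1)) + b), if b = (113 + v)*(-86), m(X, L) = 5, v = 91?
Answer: I*√157854/3 ≈ 132.44*I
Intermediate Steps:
b = -17544 (b = (113 + 91)*(-86) = 204*(-86) = -17544)
n(Q) = 7/4 (n(Q) = -14*(-⅛) = 7/4)
N(w) = 14/3 (N(w) = (7 + 7*5)/9 = (7 + 35)/9 = (⅑)*42 = 14/3)
√(N(n(1)) + b) = √(14/3 - 17544) = √(-52618/3) = I*√157854/3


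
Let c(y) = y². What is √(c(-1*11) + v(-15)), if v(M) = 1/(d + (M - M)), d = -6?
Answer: 5*√174/6 ≈ 10.992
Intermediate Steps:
v(M) = -⅙ (v(M) = 1/(-6 + (M - M)) = 1/(-6 + 0) = 1/(-6) = -⅙)
√(c(-1*11) + v(-15)) = √((-1*11)² - ⅙) = √((-11)² - ⅙) = √(121 - ⅙) = √(725/6) = 5*√174/6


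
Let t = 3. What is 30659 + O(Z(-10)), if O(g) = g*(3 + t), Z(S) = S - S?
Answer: 30659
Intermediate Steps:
Z(S) = 0
O(g) = 6*g (O(g) = g*(3 + 3) = g*6 = 6*g)
30659 + O(Z(-10)) = 30659 + 6*0 = 30659 + 0 = 30659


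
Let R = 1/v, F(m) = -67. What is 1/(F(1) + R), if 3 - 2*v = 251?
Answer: -124/8309 ≈ -0.014924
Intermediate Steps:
v = -124 (v = 3/2 - 1/2*251 = 3/2 - 251/2 = -124)
R = -1/124 (R = 1/(-124) = -1/124 ≈ -0.0080645)
1/(F(1) + R) = 1/(-67 - 1/124) = 1/(-8309/124) = -124/8309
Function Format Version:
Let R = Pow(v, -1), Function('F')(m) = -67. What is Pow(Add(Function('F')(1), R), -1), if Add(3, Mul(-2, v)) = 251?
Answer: Rational(-124, 8309) ≈ -0.014924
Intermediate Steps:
v = -124 (v = Add(Rational(3, 2), Mul(Rational(-1, 2), 251)) = Add(Rational(3, 2), Rational(-251, 2)) = -124)
R = Rational(-1, 124) (R = Pow(-124, -1) = Rational(-1, 124) ≈ -0.0080645)
Pow(Add(Function('F')(1), R), -1) = Pow(Add(-67, Rational(-1, 124)), -1) = Pow(Rational(-8309, 124), -1) = Rational(-124, 8309)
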